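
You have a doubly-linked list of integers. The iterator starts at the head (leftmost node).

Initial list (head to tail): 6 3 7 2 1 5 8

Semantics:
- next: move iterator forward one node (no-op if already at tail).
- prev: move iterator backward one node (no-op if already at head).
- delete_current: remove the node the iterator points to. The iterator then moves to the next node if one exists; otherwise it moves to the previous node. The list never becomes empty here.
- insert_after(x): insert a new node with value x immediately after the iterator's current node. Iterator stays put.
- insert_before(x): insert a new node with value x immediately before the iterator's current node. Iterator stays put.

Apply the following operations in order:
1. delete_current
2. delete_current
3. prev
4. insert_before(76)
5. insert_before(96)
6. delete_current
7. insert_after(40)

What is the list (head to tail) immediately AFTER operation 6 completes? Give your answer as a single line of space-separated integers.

Answer: 76 96 2 1 5 8

Derivation:
After 1 (delete_current): list=[3, 7, 2, 1, 5, 8] cursor@3
After 2 (delete_current): list=[7, 2, 1, 5, 8] cursor@7
After 3 (prev): list=[7, 2, 1, 5, 8] cursor@7
After 4 (insert_before(76)): list=[76, 7, 2, 1, 5, 8] cursor@7
After 5 (insert_before(96)): list=[76, 96, 7, 2, 1, 5, 8] cursor@7
After 6 (delete_current): list=[76, 96, 2, 1, 5, 8] cursor@2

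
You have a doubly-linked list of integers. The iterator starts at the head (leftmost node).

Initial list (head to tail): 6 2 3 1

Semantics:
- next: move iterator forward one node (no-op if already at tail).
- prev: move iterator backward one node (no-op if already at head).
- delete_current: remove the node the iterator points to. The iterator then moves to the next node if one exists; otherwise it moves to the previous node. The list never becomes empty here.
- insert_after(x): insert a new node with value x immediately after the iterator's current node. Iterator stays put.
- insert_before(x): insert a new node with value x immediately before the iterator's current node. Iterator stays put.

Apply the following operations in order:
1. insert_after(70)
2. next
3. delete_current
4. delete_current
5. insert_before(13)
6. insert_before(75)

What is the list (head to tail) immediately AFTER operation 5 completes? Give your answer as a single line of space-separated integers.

After 1 (insert_after(70)): list=[6, 70, 2, 3, 1] cursor@6
After 2 (next): list=[6, 70, 2, 3, 1] cursor@70
After 3 (delete_current): list=[6, 2, 3, 1] cursor@2
After 4 (delete_current): list=[6, 3, 1] cursor@3
After 5 (insert_before(13)): list=[6, 13, 3, 1] cursor@3

Answer: 6 13 3 1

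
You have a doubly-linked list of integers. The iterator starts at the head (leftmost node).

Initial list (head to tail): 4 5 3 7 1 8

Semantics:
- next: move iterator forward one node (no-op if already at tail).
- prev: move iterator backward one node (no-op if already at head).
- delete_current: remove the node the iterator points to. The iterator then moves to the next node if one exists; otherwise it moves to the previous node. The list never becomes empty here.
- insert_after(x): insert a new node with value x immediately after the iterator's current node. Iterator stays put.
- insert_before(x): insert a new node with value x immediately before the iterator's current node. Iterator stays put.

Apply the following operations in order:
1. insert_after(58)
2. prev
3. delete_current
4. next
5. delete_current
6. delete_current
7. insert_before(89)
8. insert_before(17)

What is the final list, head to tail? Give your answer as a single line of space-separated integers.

After 1 (insert_after(58)): list=[4, 58, 5, 3, 7, 1, 8] cursor@4
After 2 (prev): list=[4, 58, 5, 3, 7, 1, 8] cursor@4
After 3 (delete_current): list=[58, 5, 3, 7, 1, 8] cursor@58
After 4 (next): list=[58, 5, 3, 7, 1, 8] cursor@5
After 5 (delete_current): list=[58, 3, 7, 1, 8] cursor@3
After 6 (delete_current): list=[58, 7, 1, 8] cursor@7
After 7 (insert_before(89)): list=[58, 89, 7, 1, 8] cursor@7
After 8 (insert_before(17)): list=[58, 89, 17, 7, 1, 8] cursor@7

Answer: 58 89 17 7 1 8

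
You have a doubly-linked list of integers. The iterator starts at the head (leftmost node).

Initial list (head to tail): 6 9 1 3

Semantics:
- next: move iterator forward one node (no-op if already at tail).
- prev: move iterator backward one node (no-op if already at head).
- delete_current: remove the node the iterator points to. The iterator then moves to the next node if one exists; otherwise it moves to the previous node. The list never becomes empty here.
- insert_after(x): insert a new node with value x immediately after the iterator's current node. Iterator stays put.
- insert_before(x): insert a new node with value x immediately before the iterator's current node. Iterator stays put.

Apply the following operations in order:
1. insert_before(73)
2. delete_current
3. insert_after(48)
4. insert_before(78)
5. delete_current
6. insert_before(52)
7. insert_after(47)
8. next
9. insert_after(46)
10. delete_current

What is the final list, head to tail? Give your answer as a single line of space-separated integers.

Answer: 73 78 52 48 46 1 3

Derivation:
After 1 (insert_before(73)): list=[73, 6, 9, 1, 3] cursor@6
After 2 (delete_current): list=[73, 9, 1, 3] cursor@9
After 3 (insert_after(48)): list=[73, 9, 48, 1, 3] cursor@9
After 4 (insert_before(78)): list=[73, 78, 9, 48, 1, 3] cursor@9
After 5 (delete_current): list=[73, 78, 48, 1, 3] cursor@48
After 6 (insert_before(52)): list=[73, 78, 52, 48, 1, 3] cursor@48
After 7 (insert_after(47)): list=[73, 78, 52, 48, 47, 1, 3] cursor@48
After 8 (next): list=[73, 78, 52, 48, 47, 1, 3] cursor@47
After 9 (insert_after(46)): list=[73, 78, 52, 48, 47, 46, 1, 3] cursor@47
After 10 (delete_current): list=[73, 78, 52, 48, 46, 1, 3] cursor@46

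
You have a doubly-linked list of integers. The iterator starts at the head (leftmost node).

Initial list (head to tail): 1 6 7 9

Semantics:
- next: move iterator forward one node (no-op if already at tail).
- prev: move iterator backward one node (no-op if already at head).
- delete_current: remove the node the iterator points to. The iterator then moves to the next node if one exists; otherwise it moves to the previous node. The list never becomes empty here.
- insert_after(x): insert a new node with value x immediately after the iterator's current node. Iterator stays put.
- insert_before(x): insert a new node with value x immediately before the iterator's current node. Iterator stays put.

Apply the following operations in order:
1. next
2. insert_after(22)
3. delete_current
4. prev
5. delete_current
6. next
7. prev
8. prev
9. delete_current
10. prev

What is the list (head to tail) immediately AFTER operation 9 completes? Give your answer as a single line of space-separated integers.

After 1 (next): list=[1, 6, 7, 9] cursor@6
After 2 (insert_after(22)): list=[1, 6, 22, 7, 9] cursor@6
After 3 (delete_current): list=[1, 22, 7, 9] cursor@22
After 4 (prev): list=[1, 22, 7, 9] cursor@1
After 5 (delete_current): list=[22, 7, 9] cursor@22
After 6 (next): list=[22, 7, 9] cursor@7
After 7 (prev): list=[22, 7, 9] cursor@22
After 8 (prev): list=[22, 7, 9] cursor@22
After 9 (delete_current): list=[7, 9] cursor@7

Answer: 7 9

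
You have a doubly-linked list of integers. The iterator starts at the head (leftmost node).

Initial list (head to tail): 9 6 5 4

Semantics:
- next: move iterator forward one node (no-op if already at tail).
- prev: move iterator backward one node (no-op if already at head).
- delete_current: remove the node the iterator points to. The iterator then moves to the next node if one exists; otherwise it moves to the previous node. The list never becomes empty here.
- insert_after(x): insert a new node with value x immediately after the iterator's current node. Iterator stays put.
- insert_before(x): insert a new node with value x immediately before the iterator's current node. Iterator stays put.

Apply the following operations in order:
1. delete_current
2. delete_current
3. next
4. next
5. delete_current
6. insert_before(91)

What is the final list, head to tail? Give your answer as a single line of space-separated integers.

After 1 (delete_current): list=[6, 5, 4] cursor@6
After 2 (delete_current): list=[5, 4] cursor@5
After 3 (next): list=[5, 4] cursor@4
After 4 (next): list=[5, 4] cursor@4
After 5 (delete_current): list=[5] cursor@5
After 6 (insert_before(91)): list=[91, 5] cursor@5

Answer: 91 5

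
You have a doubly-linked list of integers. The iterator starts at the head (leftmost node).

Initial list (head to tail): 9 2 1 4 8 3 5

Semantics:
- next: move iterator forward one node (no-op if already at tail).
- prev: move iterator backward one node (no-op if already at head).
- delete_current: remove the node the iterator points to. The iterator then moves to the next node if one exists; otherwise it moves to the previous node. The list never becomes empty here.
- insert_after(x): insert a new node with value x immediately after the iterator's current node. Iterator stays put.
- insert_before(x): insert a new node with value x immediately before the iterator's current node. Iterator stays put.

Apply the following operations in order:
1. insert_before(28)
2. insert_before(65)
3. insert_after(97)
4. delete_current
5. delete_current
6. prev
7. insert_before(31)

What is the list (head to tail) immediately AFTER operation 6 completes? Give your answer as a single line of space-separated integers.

After 1 (insert_before(28)): list=[28, 9, 2, 1, 4, 8, 3, 5] cursor@9
After 2 (insert_before(65)): list=[28, 65, 9, 2, 1, 4, 8, 3, 5] cursor@9
After 3 (insert_after(97)): list=[28, 65, 9, 97, 2, 1, 4, 8, 3, 5] cursor@9
After 4 (delete_current): list=[28, 65, 97, 2, 1, 4, 8, 3, 5] cursor@97
After 5 (delete_current): list=[28, 65, 2, 1, 4, 8, 3, 5] cursor@2
After 6 (prev): list=[28, 65, 2, 1, 4, 8, 3, 5] cursor@65

Answer: 28 65 2 1 4 8 3 5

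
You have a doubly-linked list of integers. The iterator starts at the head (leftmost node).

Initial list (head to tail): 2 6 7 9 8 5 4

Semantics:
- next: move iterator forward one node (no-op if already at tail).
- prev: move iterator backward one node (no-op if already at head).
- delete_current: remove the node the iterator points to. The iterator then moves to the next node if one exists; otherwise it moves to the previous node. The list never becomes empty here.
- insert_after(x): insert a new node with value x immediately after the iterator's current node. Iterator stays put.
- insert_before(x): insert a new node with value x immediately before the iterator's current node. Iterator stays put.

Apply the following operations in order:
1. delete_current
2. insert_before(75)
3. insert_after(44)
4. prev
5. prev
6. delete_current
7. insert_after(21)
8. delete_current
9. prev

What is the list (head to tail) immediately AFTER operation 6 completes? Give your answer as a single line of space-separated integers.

After 1 (delete_current): list=[6, 7, 9, 8, 5, 4] cursor@6
After 2 (insert_before(75)): list=[75, 6, 7, 9, 8, 5, 4] cursor@6
After 3 (insert_after(44)): list=[75, 6, 44, 7, 9, 8, 5, 4] cursor@6
After 4 (prev): list=[75, 6, 44, 7, 9, 8, 5, 4] cursor@75
After 5 (prev): list=[75, 6, 44, 7, 9, 8, 5, 4] cursor@75
After 6 (delete_current): list=[6, 44, 7, 9, 8, 5, 4] cursor@6

Answer: 6 44 7 9 8 5 4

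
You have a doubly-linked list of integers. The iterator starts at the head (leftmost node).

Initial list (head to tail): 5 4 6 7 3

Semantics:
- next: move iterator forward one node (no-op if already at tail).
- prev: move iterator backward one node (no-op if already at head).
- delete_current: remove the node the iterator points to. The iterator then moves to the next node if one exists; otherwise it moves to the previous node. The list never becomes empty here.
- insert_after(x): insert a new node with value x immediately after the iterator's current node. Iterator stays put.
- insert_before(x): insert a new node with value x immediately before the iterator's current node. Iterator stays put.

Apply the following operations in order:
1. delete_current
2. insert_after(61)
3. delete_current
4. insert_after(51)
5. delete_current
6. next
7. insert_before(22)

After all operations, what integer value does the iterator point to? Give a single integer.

Answer: 6

Derivation:
After 1 (delete_current): list=[4, 6, 7, 3] cursor@4
After 2 (insert_after(61)): list=[4, 61, 6, 7, 3] cursor@4
After 3 (delete_current): list=[61, 6, 7, 3] cursor@61
After 4 (insert_after(51)): list=[61, 51, 6, 7, 3] cursor@61
After 5 (delete_current): list=[51, 6, 7, 3] cursor@51
After 6 (next): list=[51, 6, 7, 3] cursor@6
After 7 (insert_before(22)): list=[51, 22, 6, 7, 3] cursor@6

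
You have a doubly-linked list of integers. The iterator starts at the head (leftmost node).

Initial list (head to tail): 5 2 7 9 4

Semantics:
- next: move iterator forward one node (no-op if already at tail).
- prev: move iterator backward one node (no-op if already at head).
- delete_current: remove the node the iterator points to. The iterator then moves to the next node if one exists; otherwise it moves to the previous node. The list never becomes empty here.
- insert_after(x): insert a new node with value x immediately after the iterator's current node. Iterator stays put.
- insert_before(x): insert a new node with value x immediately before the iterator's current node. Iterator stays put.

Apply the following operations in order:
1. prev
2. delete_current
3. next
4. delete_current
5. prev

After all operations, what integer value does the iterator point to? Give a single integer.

Answer: 2

Derivation:
After 1 (prev): list=[5, 2, 7, 9, 4] cursor@5
After 2 (delete_current): list=[2, 7, 9, 4] cursor@2
After 3 (next): list=[2, 7, 9, 4] cursor@7
After 4 (delete_current): list=[2, 9, 4] cursor@9
After 5 (prev): list=[2, 9, 4] cursor@2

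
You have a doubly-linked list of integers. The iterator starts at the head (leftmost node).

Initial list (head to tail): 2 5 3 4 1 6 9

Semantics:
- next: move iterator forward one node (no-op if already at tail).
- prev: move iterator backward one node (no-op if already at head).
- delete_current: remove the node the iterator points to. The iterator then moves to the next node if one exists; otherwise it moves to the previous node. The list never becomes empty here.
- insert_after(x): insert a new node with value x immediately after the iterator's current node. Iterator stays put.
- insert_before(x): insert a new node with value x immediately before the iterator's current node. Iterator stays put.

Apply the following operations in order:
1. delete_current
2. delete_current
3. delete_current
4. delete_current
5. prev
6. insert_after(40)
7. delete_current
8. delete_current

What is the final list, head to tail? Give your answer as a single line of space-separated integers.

After 1 (delete_current): list=[5, 3, 4, 1, 6, 9] cursor@5
After 2 (delete_current): list=[3, 4, 1, 6, 9] cursor@3
After 3 (delete_current): list=[4, 1, 6, 9] cursor@4
After 4 (delete_current): list=[1, 6, 9] cursor@1
After 5 (prev): list=[1, 6, 9] cursor@1
After 6 (insert_after(40)): list=[1, 40, 6, 9] cursor@1
After 7 (delete_current): list=[40, 6, 9] cursor@40
After 8 (delete_current): list=[6, 9] cursor@6

Answer: 6 9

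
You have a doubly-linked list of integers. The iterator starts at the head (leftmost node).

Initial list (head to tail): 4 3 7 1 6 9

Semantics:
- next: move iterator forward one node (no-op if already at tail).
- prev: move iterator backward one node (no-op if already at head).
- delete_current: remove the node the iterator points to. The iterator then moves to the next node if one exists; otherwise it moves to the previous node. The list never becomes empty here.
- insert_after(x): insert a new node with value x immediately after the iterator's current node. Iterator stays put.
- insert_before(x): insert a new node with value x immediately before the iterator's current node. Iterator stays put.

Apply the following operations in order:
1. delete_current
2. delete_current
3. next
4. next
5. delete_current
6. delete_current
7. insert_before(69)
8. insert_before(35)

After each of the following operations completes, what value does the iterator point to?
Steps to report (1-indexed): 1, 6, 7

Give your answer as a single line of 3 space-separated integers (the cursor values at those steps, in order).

After 1 (delete_current): list=[3, 7, 1, 6, 9] cursor@3
After 2 (delete_current): list=[7, 1, 6, 9] cursor@7
After 3 (next): list=[7, 1, 6, 9] cursor@1
After 4 (next): list=[7, 1, 6, 9] cursor@6
After 5 (delete_current): list=[7, 1, 9] cursor@9
After 6 (delete_current): list=[7, 1] cursor@1
After 7 (insert_before(69)): list=[7, 69, 1] cursor@1
After 8 (insert_before(35)): list=[7, 69, 35, 1] cursor@1

Answer: 3 1 1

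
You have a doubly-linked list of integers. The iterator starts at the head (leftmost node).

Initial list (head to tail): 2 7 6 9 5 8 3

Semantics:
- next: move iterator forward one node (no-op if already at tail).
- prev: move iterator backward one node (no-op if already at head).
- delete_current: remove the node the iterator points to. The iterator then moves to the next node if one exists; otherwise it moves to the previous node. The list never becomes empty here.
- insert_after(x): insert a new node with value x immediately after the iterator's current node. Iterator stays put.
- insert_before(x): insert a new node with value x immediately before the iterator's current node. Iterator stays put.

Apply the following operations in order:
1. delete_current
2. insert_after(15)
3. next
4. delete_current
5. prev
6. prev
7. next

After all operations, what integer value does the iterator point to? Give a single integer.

Answer: 6

Derivation:
After 1 (delete_current): list=[7, 6, 9, 5, 8, 3] cursor@7
After 2 (insert_after(15)): list=[7, 15, 6, 9, 5, 8, 3] cursor@7
After 3 (next): list=[7, 15, 6, 9, 5, 8, 3] cursor@15
After 4 (delete_current): list=[7, 6, 9, 5, 8, 3] cursor@6
After 5 (prev): list=[7, 6, 9, 5, 8, 3] cursor@7
After 6 (prev): list=[7, 6, 9, 5, 8, 3] cursor@7
After 7 (next): list=[7, 6, 9, 5, 8, 3] cursor@6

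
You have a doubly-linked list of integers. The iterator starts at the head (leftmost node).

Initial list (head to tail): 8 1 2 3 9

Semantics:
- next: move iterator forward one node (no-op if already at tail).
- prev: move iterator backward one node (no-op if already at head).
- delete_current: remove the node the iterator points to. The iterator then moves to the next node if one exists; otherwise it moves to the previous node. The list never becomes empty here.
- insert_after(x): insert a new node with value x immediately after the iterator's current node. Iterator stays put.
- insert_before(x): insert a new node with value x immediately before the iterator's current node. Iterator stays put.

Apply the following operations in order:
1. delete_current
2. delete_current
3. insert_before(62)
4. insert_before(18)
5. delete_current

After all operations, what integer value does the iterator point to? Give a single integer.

After 1 (delete_current): list=[1, 2, 3, 9] cursor@1
After 2 (delete_current): list=[2, 3, 9] cursor@2
After 3 (insert_before(62)): list=[62, 2, 3, 9] cursor@2
After 4 (insert_before(18)): list=[62, 18, 2, 3, 9] cursor@2
After 5 (delete_current): list=[62, 18, 3, 9] cursor@3

Answer: 3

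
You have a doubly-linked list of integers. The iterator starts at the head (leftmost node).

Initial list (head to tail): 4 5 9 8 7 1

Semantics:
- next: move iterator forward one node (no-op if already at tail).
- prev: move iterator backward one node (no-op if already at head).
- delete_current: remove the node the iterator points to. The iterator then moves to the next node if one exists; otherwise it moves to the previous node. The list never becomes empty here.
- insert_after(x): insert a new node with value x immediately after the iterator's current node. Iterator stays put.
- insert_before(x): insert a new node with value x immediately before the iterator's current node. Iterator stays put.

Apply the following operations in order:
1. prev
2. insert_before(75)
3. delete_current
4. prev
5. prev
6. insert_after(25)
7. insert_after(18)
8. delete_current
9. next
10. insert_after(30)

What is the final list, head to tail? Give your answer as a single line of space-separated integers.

Answer: 18 25 30 5 9 8 7 1

Derivation:
After 1 (prev): list=[4, 5, 9, 8, 7, 1] cursor@4
After 2 (insert_before(75)): list=[75, 4, 5, 9, 8, 7, 1] cursor@4
After 3 (delete_current): list=[75, 5, 9, 8, 7, 1] cursor@5
After 4 (prev): list=[75, 5, 9, 8, 7, 1] cursor@75
After 5 (prev): list=[75, 5, 9, 8, 7, 1] cursor@75
After 6 (insert_after(25)): list=[75, 25, 5, 9, 8, 7, 1] cursor@75
After 7 (insert_after(18)): list=[75, 18, 25, 5, 9, 8, 7, 1] cursor@75
After 8 (delete_current): list=[18, 25, 5, 9, 8, 7, 1] cursor@18
After 9 (next): list=[18, 25, 5, 9, 8, 7, 1] cursor@25
After 10 (insert_after(30)): list=[18, 25, 30, 5, 9, 8, 7, 1] cursor@25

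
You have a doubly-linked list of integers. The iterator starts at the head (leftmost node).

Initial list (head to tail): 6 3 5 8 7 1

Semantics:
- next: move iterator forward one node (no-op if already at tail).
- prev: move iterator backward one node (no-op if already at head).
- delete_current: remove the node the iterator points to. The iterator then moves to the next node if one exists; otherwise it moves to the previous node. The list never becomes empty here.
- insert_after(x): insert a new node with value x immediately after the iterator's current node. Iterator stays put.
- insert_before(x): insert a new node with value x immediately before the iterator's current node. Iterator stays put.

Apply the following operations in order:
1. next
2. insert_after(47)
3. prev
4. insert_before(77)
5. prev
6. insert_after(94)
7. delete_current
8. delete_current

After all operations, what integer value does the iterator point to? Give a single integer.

Answer: 6

Derivation:
After 1 (next): list=[6, 3, 5, 8, 7, 1] cursor@3
After 2 (insert_after(47)): list=[6, 3, 47, 5, 8, 7, 1] cursor@3
After 3 (prev): list=[6, 3, 47, 5, 8, 7, 1] cursor@6
After 4 (insert_before(77)): list=[77, 6, 3, 47, 5, 8, 7, 1] cursor@6
After 5 (prev): list=[77, 6, 3, 47, 5, 8, 7, 1] cursor@77
After 6 (insert_after(94)): list=[77, 94, 6, 3, 47, 5, 8, 7, 1] cursor@77
After 7 (delete_current): list=[94, 6, 3, 47, 5, 8, 7, 1] cursor@94
After 8 (delete_current): list=[6, 3, 47, 5, 8, 7, 1] cursor@6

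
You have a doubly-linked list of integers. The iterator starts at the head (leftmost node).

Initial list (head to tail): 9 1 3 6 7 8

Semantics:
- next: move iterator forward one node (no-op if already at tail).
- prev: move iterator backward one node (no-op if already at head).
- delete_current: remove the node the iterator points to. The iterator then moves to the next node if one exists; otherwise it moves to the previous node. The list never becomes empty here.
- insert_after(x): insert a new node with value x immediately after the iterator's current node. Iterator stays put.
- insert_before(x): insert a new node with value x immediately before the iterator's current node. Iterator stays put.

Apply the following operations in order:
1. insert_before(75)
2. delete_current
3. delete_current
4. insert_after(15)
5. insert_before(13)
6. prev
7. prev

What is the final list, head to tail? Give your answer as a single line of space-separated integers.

After 1 (insert_before(75)): list=[75, 9, 1, 3, 6, 7, 8] cursor@9
After 2 (delete_current): list=[75, 1, 3, 6, 7, 8] cursor@1
After 3 (delete_current): list=[75, 3, 6, 7, 8] cursor@3
After 4 (insert_after(15)): list=[75, 3, 15, 6, 7, 8] cursor@3
After 5 (insert_before(13)): list=[75, 13, 3, 15, 6, 7, 8] cursor@3
After 6 (prev): list=[75, 13, 3, 15, 6, 7, 8] cursor@13
After 7 (prev): list=[75, 13, 3, 15, 6, 7, 8] cursor@75

Answer: 75 13 3 15 6 7 8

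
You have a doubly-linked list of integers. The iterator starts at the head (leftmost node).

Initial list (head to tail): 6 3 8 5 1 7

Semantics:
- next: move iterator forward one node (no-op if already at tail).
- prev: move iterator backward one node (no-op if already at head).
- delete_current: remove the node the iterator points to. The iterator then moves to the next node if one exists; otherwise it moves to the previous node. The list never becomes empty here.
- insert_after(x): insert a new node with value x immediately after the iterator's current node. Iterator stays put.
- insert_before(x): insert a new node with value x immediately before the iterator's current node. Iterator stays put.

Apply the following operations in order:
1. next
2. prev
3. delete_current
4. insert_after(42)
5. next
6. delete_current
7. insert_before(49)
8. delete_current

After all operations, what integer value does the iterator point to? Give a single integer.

After 1 (next): list=[6, 3, 8, 5, 1, 7] cursor@3
After 2 (prev): list=[6, 3, 8, 5, 1, 7] cursor@6
After 3 (delete_current): list=[3, 8, 5, 1, 7] cursor@3
After 4 (insert_after(42)): list=[3, 42, 8, 5, 1, 7] cursor@3
After 5 (next): list=[3, 42, 8, 5, 1, 7] cursor@42
After 6 (delete_current): list=[3, 8, 5, 1, 7] cursor@8
After 7 (insert_before(49)): list=[3, 49, 8, 5, 1, 7] cursor@8
After 8 (delete_current): list=[3, 49, 5, 1, 7] cursor@5

Answer: 5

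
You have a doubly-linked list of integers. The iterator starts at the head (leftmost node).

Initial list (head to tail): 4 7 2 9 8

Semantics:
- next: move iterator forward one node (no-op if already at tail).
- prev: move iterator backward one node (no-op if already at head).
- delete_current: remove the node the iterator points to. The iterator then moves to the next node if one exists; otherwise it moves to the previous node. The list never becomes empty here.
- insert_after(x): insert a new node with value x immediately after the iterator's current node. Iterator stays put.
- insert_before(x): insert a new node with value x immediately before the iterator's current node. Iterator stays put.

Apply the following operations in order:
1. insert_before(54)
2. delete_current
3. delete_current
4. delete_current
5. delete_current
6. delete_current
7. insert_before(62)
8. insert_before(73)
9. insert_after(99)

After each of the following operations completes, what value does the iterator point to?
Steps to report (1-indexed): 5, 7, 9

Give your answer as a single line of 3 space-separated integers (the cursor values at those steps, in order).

Answer: 8 54 54

Derivation:
After 1 (insert_before(54)): list=[54, 4, 7, 2, 9, 8] cursor@4
After 2 (delete_current): list=[54, 7, 2, 9, 8] cursor@7
After 3 (delete_current): list=[54, 2, 9, 8] cursor@2
After 4 (delete_current): list=[54, 9, 8] cursor@9
After 5 (delete_current): list=[54, 8] cursor@8
After 6 (delete_current): list=[54] cursor@54
After 7 (insert_before(62)): list=[62, 54] cursor@54
After 8 (insert_before(73)): list=[62, 73, 54] cursor@54
After 9 (insert_after(99)): list=[62, 73, 54, 99] cursor@54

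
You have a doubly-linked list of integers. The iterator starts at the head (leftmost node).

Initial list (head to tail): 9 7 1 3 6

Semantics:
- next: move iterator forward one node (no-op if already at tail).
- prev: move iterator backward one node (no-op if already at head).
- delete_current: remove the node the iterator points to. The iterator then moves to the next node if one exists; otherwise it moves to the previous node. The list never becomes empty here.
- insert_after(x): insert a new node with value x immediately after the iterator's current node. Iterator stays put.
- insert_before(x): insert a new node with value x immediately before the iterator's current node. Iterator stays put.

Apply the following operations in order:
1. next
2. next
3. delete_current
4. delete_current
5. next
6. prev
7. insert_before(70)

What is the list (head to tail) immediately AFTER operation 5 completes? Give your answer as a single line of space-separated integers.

Answer: 9 7 6

Derivation:
After 1 (next): list=[9, 7, 1, 3, 6] cursor@7
After 2 (next): list=[9, 7, 1, 3, 6] cursor@1
After 3 (delete_current): list=[9, 7, 3, 6] cursor@3
After 4 (delete_current): list=[9, 7, 6] cursor@6
After 5 (next): list=[9, 7, 6] cursor@6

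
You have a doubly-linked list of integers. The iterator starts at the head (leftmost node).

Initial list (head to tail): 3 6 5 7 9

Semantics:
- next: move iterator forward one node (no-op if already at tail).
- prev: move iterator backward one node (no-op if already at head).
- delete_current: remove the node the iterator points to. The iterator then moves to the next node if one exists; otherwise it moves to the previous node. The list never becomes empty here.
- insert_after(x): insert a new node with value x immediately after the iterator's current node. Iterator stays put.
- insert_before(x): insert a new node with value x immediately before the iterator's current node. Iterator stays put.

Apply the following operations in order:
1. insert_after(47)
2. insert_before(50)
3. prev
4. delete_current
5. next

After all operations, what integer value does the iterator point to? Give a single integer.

After 1 (insert_after(47)): list=[3, 47, 6, 5, 7, 9] cursor@3
After 2 (insert_before(50)): list=[50, 3, 47, 6, 5, 7, 9] cursor@3
After 3 (prev): list=[50, 3, 47, 6, 5, 7, 9] cursor@50
After 4 (delete_current): list=[3, 47, 6, 5, 7, 9] cursor@3
After 5 (next): list=[3, 47, 6, 5, 7, 9] cursor@47

Answer: 47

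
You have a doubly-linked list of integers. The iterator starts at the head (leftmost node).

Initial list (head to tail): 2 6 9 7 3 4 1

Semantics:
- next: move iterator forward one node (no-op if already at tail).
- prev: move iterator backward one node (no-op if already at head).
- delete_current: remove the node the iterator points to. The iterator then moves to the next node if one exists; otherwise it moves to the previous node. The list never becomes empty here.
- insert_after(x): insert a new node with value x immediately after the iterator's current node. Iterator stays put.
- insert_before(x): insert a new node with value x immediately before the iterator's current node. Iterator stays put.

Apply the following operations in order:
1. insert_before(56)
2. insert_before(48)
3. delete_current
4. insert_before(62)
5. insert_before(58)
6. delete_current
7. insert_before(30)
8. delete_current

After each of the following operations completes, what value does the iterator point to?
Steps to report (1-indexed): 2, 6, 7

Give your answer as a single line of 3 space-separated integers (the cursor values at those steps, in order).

Answer: 2 9 9

Derivation:
After 1 (insert_before(56)): list=[56, 2, 6, 9, 7, 3, 4, 1] cursor@2
After 2 (insert_before(48)): list=[56, 48, 2, 6, 9, 7, 3, 4, 1] cursor@2
After 3 (delete_current): list=[56, 48, 6, 9, 7, 3, 4, 1] cursor@6
After 4 (insert_before(62)): list=[56, 48, 62, 6, 9, 7, 3, 4, 1] cursor@6
After 5 (insert_before(58)): list=[56, 48, 62, 58, 6, 9, 7, 3, 4, 1] cursor@6
After 6 (delete_current): list=[56, 48, 62, 58, 9, 7, 3, 4, 1] cursor@9
After 7 (insert_before(30)): list=[56, 48, 62, 58, 30, 9, 7, 3, 4, 1] cursor@9
After 8 (delete_current): list=[56, 48, 62, 58, 30, 7, 3, 4, 1] cursor@7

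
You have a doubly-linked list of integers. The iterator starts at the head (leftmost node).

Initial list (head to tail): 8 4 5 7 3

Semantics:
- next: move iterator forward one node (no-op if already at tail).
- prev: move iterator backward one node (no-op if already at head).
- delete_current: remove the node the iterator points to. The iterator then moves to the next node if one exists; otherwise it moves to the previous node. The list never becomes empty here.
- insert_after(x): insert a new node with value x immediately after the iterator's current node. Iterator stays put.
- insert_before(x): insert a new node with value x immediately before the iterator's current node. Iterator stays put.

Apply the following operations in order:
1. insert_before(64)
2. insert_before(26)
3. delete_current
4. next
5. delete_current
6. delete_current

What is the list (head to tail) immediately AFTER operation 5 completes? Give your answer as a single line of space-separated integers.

Answer: 64 26 4 7 3

Derivation:
After 1 (insert_before(64)): list=[64, 8, 4, 5, 7, 3] cursor@8
After 2 (insert_before(26)): list=[64, 26, 8, 4, 5, 7, 3] cursor@8
After 3 (delete_current): list=[64, 26, 4, 5, 7, 3] cursor@4
After 4 (next): list=[64, 26, 4, 5, 7, 3] cursor@5
After 5 (delete_current): list=[64, 26, 4, 7, 3] cursor@7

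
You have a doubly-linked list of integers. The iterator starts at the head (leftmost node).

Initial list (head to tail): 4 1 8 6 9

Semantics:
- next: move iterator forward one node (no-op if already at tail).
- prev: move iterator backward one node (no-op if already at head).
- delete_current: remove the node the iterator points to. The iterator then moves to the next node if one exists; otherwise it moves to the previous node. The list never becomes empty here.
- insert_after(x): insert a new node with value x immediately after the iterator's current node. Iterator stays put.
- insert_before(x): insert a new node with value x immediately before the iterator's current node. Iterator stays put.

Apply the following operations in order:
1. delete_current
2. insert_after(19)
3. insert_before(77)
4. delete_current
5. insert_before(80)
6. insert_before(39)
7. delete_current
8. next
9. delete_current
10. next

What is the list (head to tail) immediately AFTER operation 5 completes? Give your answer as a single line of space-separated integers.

Answer: 77 80 19 8 6 9

Derivation:
After 1 (delete_current): list=[1, 8, 6, 9] cursor@1
After 2 (insert_after(19)): list=[1, 19, 8, 6, 9] cursor@1
After 3 (insert_before(77)): list=[77, 1, 19, 8, 6, 9] cursor@1
After 4 (delete_current): list=[77, 19, 8, 6, 9] cursor@19
After 5 (insert_before(80)): list=[77, 80, 19, 8, 6, 9] cursor@19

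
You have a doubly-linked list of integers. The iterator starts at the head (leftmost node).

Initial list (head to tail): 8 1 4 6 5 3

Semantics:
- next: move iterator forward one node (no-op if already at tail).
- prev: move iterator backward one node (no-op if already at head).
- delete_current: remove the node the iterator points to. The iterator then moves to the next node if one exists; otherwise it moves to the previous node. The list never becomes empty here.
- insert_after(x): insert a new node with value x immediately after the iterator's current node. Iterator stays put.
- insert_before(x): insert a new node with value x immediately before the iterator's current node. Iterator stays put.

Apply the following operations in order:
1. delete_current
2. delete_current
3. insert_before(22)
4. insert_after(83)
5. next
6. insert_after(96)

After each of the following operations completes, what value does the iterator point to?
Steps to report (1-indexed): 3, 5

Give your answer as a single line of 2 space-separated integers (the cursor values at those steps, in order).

After 1 (delete_current): list=[1, 4, 6, 5, 3] cursor@1
After 2 (delete_current): list=[4, 6, 5, 3] cursor@4
After 3 (insert_before(22)): list=[22, 4, 6, 5, 3] cursor@4
After 4 (insert_after(83)): list=[22, 4, 83, 6, 5, 3] cursor@4
After 5 (next): list=[22, 4, 83, 6, 5, 3] cursor@83
After 6 (insert_after(96)): list=[22, 4, 83, 96, 6, 5, 3] cursor@83

Answer: 4 83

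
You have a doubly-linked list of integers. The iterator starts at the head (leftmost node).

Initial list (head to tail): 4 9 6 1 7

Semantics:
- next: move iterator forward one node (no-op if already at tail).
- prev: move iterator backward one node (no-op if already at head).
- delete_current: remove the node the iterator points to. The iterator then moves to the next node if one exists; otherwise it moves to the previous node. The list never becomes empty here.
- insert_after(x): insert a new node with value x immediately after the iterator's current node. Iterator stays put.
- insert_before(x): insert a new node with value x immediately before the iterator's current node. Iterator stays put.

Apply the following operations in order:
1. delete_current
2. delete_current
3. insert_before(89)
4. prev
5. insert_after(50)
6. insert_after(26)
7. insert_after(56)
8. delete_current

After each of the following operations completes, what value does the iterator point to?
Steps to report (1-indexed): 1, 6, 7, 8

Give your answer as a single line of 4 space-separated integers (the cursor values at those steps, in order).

Answer: 9 89 89 56

Derivation:
After 1 (delete_current): list=[9, 6, 1, 7] cursor@9
After 2 (delete_current): list=[6, 1, 7] cursor@6
After 3 (insert_before(89)): list=[89, 6, 1, 7] cursor@6
After 4 (prev): list=[89, 6, 1, 7] cursor@89
After 5 (insert_after(50)): list=[89, 50, 6, 1, 7] cursor@89
After 6 (insert_after(26)): list=[89, 26, 50, 6, 1, 7] cursor@89
After 7 (insert_after(56)): list=[89, 56, 26, 50, 6, 1, 7] cursor@89
After 8 (delete_current): list=[56, 26, 50, 6, 1, 7] cursor@56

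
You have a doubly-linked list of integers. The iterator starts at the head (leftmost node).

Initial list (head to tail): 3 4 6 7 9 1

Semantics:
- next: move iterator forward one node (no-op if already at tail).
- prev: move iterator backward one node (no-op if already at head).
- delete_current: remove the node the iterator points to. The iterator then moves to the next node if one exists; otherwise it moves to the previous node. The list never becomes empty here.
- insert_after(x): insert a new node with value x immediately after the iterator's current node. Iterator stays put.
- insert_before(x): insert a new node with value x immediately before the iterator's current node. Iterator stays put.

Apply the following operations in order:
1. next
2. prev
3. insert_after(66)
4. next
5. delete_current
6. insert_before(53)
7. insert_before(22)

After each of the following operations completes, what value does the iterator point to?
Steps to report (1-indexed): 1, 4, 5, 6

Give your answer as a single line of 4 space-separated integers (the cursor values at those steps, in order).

After 1 (next): list=[3, 4, 6, 7, 9, 1] cursor@4
After 2 (prev): list=[3, 4, 6, 7, 9, 1] cursor@3
After 3 (insert_after(66)): list=[3, 66, 4, 6, 7, 9, 1] cursor@3
After 4 (next): list=[3, 66, 4, 6, 7, 9, 1] cursor@66
After 5 (delete_current): list=[3, 4, 6, 7, 9, 1] cursor@4
After 6 (insert_before(53)): list=[3, 53, 4, 6, 7, 9, 1] cursor@4
After 7 (insert_before(22)): list=[3, 53, 22, 4, 6, 7, 9, 1] cursor@4

Answer: 4 66 4 4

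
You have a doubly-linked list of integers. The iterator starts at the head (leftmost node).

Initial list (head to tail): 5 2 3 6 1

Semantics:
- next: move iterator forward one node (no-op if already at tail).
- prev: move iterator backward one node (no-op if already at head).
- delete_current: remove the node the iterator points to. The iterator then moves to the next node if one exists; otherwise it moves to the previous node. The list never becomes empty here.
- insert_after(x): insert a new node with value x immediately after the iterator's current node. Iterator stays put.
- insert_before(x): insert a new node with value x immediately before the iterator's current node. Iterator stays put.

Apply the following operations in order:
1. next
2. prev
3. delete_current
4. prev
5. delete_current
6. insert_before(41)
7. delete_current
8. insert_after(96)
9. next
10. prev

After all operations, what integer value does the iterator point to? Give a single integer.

After 1 (next): list=[5, 2, 3, 6, 1] cursor@2
After 2 (prev): list=[5, 2, 3, 6, 1] cursor@5
After 3 (delete_current): list=[2, 3, 6, 1] cursor@2
After 4 (prev): list=[2, 3, 6, 1] cursor@2
After 5 (delete_current): list=[3, 6, 1] cursor@3
After 6 (insert_before(41)): list=[41, 3, 6, 1] cursor@3
After 7 (delete_current): list=[41, 6, 1] cursor@6
After 8 (insert_after(96)): list=[41, 6, 96, 1] cursor@6
After 9 (next): list=[41, 6, 96, 1] cursor@96
After 10 (prev): list=[41, 6, 96, 1] cursor@6

Answer: 6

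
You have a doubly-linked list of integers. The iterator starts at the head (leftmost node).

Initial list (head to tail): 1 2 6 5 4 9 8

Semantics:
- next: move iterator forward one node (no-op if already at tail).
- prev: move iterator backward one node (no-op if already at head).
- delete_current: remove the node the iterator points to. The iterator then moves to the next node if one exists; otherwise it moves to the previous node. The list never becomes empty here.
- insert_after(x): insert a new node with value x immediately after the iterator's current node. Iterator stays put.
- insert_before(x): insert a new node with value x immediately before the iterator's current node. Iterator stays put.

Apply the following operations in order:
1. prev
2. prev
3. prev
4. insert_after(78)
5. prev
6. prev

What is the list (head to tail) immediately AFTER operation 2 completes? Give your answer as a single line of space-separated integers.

After 1 (prev): list=[1, 2, 6, 5, 4, 9, 8] cursor@1
After 2 (prev): list=[1, 2, 6, 5, 4, 9, 8] cursor@1

Answer: 1 2 6 5 4 9 8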